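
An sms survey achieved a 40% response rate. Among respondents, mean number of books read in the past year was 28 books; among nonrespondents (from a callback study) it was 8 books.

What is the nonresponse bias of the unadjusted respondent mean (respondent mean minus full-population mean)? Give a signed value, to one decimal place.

Nonresponse fraction = 1 − 0.4 = 0.6.
Bias = (nonresponse fraction) × (respondent mean − nonrespondent mean)
     = 0.6 × (28 − 8) = 0.6 × 20 = 12.

+12.0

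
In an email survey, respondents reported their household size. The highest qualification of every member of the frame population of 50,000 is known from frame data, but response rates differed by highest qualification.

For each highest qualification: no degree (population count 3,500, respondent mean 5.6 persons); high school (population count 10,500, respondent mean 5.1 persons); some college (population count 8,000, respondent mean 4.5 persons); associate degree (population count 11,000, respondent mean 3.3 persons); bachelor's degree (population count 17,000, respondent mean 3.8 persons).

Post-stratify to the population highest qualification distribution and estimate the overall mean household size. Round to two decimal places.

4.20

Post-stratification weights by population share, not respondent share:
  no degree: (3,500/50,000) × 5.6 = 0.392
  high school: (10,500/50,000) × 5.1 = 1.071
  some college: (8,000/50,000) × 4.5 = 0.72
  associate degree: (11,000/50,000) × 3.3 = 0.726
  bachelor's degree: (17,000/50,000) × 3.8 = 1.292
Post-stratified estimate = 4.201 → 4.20.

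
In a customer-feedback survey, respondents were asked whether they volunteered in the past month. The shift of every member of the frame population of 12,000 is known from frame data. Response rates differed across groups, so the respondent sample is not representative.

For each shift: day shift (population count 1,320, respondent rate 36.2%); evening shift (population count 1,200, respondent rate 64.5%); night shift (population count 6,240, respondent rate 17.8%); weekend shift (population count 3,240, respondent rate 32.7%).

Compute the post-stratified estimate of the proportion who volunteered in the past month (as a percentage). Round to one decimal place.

28.5%

Each cell contributes population-share × respondent value:
  day shift: (1,320/12,000) × 36.2 = 3.982
  evening shift: (1,200/12,000) × 64.5 = 6.45
  night shift: (6,240/12,000) × 17.8 = 9.256
  weekend shift: (3,240/12,000) × 32.7 = 8.829
Post-stratified estimate = 28.517 → 28.5%.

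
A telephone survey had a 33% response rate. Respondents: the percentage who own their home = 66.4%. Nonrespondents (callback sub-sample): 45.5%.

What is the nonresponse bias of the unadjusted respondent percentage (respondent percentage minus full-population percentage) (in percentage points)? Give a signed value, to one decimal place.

Nonresponse fraction = 1 − 0.33 = 0.67.
Bias = (nonresponse fraction) × (respondent percentage − nonrespondent percentage)
     = 0.67 × (66.4 − 45.5) = 0.67 × 20.9 = 14.003.

+14.0 percentage points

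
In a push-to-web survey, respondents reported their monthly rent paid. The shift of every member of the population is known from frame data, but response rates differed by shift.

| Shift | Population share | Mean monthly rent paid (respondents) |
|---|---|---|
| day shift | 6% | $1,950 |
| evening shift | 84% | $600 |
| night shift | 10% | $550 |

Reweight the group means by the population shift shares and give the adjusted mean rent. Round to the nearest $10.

$680

Each cell contributes population-share × respondent value:
  day shift: 0.06 × 1950 = 117
  evening shift: 0.84 × 600 = 504
  night shift: 0.1 × 550 = 55
Post-stratified estimate = 676 → $680.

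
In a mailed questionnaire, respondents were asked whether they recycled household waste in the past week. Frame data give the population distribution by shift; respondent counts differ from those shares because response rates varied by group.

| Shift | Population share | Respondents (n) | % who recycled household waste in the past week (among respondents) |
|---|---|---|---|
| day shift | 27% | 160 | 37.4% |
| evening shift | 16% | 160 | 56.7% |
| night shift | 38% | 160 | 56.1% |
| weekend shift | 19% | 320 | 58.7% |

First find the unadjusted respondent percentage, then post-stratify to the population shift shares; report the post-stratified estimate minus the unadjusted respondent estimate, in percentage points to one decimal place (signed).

Naive respondent-only estimate (weights = respondent counts):
  (160/800)×37.4 + (160/800)×56.7 + (160/800)×56.1 + (320/800)×58.7 = 53.52%
Post-stratified estimate weights by population shares:
  0.27×37.4 + 0.16×56.7 + 0.38×56.1 + 0.19×58.7 = 51.641%
Difference = 51.641 − 53.52 = -1.879 pp.

-1.9 percentage points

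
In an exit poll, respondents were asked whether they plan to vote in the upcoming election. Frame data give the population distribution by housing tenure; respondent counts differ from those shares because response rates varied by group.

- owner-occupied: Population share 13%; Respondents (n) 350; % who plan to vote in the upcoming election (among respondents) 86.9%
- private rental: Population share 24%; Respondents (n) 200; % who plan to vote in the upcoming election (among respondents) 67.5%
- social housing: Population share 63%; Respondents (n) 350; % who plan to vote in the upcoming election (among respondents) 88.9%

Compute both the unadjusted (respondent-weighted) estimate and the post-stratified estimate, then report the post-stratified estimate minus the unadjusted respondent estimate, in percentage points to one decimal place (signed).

Unadjusted (pooled respondent) estimate weights by respondent counts:
  (350/900)×86.9 + (200/900)×67.5 + (350/900)×88.9 = 83.3667%
Post-stratified estimate weights by population shares:
  0.13×86.9 + 0.24×67.5 + 0.63×88.9 = 83.504%
Difference = 83.504 − 83.3667 = 0.1373 pp.

+0.1 percentage points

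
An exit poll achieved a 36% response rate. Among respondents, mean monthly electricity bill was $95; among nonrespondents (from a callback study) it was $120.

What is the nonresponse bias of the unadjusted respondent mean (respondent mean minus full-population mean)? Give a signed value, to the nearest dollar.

Nonresponse fraction = 1 − 0.36 = 0.64.
Bias = (nonresponse fraction) × (respondent mean − nonrespondent mean)
     = 0.64 × (95 − 120) = 0.64 × -25 = -16.

-$16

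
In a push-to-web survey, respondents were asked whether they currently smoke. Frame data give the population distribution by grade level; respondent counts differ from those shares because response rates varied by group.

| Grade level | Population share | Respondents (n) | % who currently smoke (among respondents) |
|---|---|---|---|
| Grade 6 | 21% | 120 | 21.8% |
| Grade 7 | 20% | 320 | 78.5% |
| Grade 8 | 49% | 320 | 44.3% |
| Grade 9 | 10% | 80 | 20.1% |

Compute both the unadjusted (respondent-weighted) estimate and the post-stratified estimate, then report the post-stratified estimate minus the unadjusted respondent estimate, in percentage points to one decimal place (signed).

Naive respondent-only estimate (weights = respondent counts):
  (120/840)×21.8 + (320/840)×78.5 + (320/840)×44.3 + (80/840)×20.1 = 51.8095%
Post-stratifying to population shares instead:
  0.21×21.8 + 0.2×78.5 + 0.49×44.3 + 0.1×20.1 = 43.995%
Difference = 43.995 − 51.8095 = -7.8145 pp.

-7.8 percentage points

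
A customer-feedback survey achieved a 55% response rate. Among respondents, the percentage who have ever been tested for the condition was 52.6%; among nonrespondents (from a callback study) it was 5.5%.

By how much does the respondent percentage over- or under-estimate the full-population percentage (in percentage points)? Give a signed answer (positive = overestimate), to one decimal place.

+21.2 percentage points

Nonresponse fraction = 1 − 0.55 = 0.45.
Bias = (nonresponse fraction) × (respondent percentage − nonrespondent percentage)
     = 0.45 × (52.6 − 5.5) = 0.45 × 47.1 = 21.195.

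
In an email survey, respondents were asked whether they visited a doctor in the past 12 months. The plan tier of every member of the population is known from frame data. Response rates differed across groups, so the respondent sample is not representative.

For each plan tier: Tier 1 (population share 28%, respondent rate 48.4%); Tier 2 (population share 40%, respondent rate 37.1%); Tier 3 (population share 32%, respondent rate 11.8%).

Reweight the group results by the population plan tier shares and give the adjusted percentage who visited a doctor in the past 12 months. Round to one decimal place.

Reweight to the known plan tier distribution:
  Tier 1: 0.28 × 48.4 = 13.552
  Tier 2: 0.4 × 37.1 = 14.84
  Tier 3: 0.32 × 11.8 = 3.776
Post-stratified estimate = 32.168 → 32.2%.

32.2%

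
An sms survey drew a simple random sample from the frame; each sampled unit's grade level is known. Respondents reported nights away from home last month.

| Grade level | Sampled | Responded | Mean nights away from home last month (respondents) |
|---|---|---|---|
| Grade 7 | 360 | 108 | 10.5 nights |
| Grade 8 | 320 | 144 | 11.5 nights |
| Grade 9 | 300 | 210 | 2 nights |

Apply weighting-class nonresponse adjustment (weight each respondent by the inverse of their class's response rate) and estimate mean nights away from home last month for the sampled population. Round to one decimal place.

Response rates by class: Grade 7 108/360 = 30%, Grade 8 144/320 = 45%, Grade 9 210/300 = 70%.
Weighting each respondent by the inverse class response rate inflates each class back to its sampled size, so the class weight is n_sampled:
  Grade 7: 360 × 10.5 = 3780
  Grade 8: 320 × 11.5 = 3680
  Grade 9: 300 × 2 = 600
Adjusted estimate = 8060 / 980 = 8.22449 → 8.2.

8.2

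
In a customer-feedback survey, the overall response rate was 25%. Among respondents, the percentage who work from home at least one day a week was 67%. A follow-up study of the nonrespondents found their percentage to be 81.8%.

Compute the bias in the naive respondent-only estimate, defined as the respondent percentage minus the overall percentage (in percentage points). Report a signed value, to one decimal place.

-11.1 percentage points

Nonresponse fraction = 1 − 0.25 = 0.75.
Bias = (nonresponse fraction) × (respondent percentage − nonrespondent percentage)
     = 0.75 × (67 − 81.8) = 0.75 × -14.8 = -11.1.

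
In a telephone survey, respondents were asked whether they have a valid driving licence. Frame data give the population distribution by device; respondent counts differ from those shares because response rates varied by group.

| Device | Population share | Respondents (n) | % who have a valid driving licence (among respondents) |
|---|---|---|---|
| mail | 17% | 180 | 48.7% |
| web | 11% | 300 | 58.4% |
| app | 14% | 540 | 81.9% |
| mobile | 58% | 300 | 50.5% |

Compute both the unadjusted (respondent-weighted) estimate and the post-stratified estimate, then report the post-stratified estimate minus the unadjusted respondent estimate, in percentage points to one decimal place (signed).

Naive respondent-only estimate (weights = respondent counts):
  (180/1320)×48.7 + (300/1320)×58.4 + (540/1320)×81.9 + (300/1320)×50.5 = 64.8955%
Post-stratified estimate weights by population shares:
  0.17×48.7 + 0.11×58.4 + 0.14×81.9 + 0.58×50.5 = 55.459%
Difference = 55.459 − 64.8955 = -9.4365 pp.

-9.4 percentage points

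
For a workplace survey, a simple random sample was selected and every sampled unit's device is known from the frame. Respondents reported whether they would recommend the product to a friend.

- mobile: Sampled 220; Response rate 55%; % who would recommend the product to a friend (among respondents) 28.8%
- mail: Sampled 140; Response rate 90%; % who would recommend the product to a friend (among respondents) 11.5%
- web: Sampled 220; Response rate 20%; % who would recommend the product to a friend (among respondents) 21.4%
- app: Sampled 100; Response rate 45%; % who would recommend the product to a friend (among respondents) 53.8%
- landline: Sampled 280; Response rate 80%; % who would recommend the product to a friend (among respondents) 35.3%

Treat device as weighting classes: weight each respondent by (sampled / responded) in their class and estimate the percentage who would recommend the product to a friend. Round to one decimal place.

29.1%

With weight = n_sampled/n_responded per class, the weighted class total is n_sampled:
  mobile: 220 × 28.8 = 6336
  mail: 140 × 11.5 = 1610
  web: 220 × 21.4 = 4708
  app: 100 × 53.8 = 5380
  landline: 280 × 35.3 = 9884
Adjusted estimate = 27,918 / 960 = 29.0813 → 29.1%.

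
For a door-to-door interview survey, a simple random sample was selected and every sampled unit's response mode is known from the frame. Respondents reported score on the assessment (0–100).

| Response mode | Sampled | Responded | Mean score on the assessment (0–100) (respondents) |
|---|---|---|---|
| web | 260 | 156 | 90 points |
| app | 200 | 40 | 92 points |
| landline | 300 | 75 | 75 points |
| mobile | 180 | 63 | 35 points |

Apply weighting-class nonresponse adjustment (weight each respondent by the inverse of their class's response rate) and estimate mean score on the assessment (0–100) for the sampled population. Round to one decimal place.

75.1

Class response rates: web 156/260 = 60%, app 40/200 = 20%, landline 75/300 = 25%, mobile 63/180 = 35%.
Each respondent's weight = sampled/responded in their class; summing within a class gives n_sampled, so:
  web: 260 × 90 = 23,400
  app: 200 × 92 = 18,400
  landline: 300 × 75 = 22,500
  mobile: 180 × 35 = 6300
Adjusted estimate = 70,600 / 940 = 75.1064 → 75.1.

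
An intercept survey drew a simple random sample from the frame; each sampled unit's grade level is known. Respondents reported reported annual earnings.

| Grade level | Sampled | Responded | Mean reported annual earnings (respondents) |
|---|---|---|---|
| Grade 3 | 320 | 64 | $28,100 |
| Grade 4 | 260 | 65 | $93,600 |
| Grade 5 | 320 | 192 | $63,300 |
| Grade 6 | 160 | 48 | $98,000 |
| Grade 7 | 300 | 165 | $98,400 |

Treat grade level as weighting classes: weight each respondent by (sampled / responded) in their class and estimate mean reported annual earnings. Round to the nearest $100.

$72,600

Response rates by class: Grade 3 64/320 = 20%, Grade 4 65/260 = 25%, Grade 5 192/320 = 60%, Grade 6 48/160 = 30%, Grade 7 165/300 = 55%.
Inverse-response-rate weighting restores each class to its sampled count, so class totals weight by n_sampled:
  Grade 3: 320 × 28,100 = 8,992,000
  Grade 4: 260 × 93,600 = 24,336,000
  Grade 5: 320 × 63,300 = 20,256,000
  Grade 6: 160 × 98,000 = 15,680,000
  Grade 7: 300 × 98,400 = 29,520,000
Adjusted estimate = 98,784,000 / 1,360 = 72635.3 → $72,600.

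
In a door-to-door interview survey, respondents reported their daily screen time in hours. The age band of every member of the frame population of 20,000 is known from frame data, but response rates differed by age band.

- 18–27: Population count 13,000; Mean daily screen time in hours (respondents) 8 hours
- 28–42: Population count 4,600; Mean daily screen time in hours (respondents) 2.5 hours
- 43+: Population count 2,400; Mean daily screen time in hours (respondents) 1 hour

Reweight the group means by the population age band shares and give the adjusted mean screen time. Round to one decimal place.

Post-stratification weights by population share, not respondent share:
  18–27: (13,000/20,000) × 8 = 5.2
  28–42: (4,600/20,000) × 2.5 = 0.575
  43+: (2,400/20,000) × 1 = 0.12
Post-stratified estimate = 5.895 → 5.9.

5.9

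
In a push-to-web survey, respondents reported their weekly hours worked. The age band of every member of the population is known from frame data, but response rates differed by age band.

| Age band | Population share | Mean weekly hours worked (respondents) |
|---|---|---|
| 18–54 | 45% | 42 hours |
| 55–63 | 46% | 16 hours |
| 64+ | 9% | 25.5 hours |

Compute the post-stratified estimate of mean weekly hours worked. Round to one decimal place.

Post-stratification weights by population share, not respondent share:
  18–54: 0.45 × 42 = 18.9
  55–63: 0.46 × 16 = 7.36
  64+: 0.09 × 25.5 = 2.295
Post-stratified estimate = 28.555 → 28.6.

28.6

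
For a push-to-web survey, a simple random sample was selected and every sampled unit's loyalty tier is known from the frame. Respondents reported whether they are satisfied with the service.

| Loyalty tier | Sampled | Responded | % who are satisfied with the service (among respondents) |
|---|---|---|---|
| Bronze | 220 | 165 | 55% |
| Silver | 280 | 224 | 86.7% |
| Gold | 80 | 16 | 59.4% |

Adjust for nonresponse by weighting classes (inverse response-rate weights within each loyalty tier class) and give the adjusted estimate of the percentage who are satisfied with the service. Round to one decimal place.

Class response rates: Bronze 165/220 = 75%, Silver 224/280 = 80%, Gold 16/80 = 20%.
Inverse-response-rate weighting restores each class to its sampled count, so class totals weight by n_sampled:
  Bronze: 220 × 55 = 12,100
  Silver: 280 × 86.7 = 24,276
  Gold: 80 × 59.4 = 4752
Adjusted estimate = 41,128 / 580 = 70.9103 → 70.9%.

70.9%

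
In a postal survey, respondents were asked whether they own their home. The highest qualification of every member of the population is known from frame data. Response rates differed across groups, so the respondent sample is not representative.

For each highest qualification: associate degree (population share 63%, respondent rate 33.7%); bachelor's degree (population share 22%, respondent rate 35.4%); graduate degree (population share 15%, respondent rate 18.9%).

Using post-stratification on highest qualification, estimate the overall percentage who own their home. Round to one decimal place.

Each cell contributes population-share × respondent value:
  associate degree: 0.63 × 33.7 = 21.231
  bachelor's degree: 0.22 × 35.4 = 7.788
  graduate degree: 0.15 × 18.9 = 2.835
Post-stratified estimate = 31.854 → 31.9%.

31.9%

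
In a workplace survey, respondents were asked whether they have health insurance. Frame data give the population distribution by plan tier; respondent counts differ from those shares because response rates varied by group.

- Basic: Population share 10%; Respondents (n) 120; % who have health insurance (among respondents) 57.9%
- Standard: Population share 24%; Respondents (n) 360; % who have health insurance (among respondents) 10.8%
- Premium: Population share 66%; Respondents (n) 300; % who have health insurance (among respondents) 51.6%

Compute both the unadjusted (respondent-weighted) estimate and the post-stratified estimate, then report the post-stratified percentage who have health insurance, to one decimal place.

Without adjustment, the pooled respondent share is:
  (120/780)×57.9 + (360/780)×10.8 + (300/780)×51.6 = 33.7385%
Post-stratifying to population shares instead:
  0.1×57.9 + 0.24×10.8 + 0.66×51.6 = 42.438%

42.4%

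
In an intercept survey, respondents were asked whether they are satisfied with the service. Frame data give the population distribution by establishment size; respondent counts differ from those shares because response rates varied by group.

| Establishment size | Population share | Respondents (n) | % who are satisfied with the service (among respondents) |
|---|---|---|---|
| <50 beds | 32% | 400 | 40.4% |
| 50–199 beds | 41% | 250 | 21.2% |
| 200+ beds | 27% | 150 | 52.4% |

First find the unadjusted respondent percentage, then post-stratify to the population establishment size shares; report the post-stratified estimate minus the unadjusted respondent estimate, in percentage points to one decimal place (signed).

-0.9 percentage points

Unadjusted (pooled respondent) estimate weights by respondent counts:
  (400/800)×40.4 + (250/800)×21.2 + (150/800)×52.4 = 36.65%
Post-stratifying to population shares instead:
  0.32×40.4 + 0.41×21.2 + 0.27×52.4 = 35.768%
Difference = 35.768 − 36.65 = -0.882 pp.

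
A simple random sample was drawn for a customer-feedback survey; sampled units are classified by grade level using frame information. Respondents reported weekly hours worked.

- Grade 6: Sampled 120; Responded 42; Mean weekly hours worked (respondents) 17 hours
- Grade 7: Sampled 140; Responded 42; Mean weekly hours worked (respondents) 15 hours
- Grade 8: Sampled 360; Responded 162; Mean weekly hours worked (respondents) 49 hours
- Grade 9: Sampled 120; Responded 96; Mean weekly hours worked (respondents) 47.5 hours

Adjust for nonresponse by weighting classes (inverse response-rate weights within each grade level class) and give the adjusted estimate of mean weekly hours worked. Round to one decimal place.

37.1

Class response rates: Grade 6 42/120 = 35%, Grade 7 42/140 = 30%, Grade 8 162/360 = 45%, Grade 9 96/120 = 80%.
With weight = n_sampled/n_responded per class, the weighted class total is n_sampled:
  Grade 6: 120 × 17 = 2040
  Grade 7: 140 × 15 = 2100
  Grade 8: 360 × 49 = 17,640
  Grade 9: 120 × 47.5 = 5700
Adjusted estimate = 27,480 / 740 = 37.1351 → 37.1.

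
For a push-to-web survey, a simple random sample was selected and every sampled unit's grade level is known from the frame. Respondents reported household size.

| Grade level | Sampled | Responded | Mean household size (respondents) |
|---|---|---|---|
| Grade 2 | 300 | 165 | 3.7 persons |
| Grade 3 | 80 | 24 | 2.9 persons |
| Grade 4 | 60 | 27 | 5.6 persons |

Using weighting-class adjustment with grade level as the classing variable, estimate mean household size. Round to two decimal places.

Response rates by class: Grade 2 165/300 = 55%, Grade 3 24/80 = 30%, Grade 4 27/60 = 45%.
With weight = n_sampled/n_responded per class, the weighted class total is n_sampled:
  Grade 2: 300 × 3.7 = 1110
  Grade 3: 80 × 2.9 = 232
  Grade 4: 60 × 5.6 = 336
Adjusted estimate = 1678 / 440 = 3.81364 → 3.81.

3.81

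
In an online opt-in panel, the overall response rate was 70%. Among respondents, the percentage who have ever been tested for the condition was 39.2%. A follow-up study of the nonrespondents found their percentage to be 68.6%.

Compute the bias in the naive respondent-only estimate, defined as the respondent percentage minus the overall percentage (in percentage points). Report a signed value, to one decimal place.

-8.8 percentage points

Nonresponse fraction = 1 − 0.7 = 0.3.
Bias = (nonresponse fraction) × (respondent percentage − nonrespondent percentage)
     = 0.3 × (39.2 − 68.6) = 0.3 × -29.4 = -8.82.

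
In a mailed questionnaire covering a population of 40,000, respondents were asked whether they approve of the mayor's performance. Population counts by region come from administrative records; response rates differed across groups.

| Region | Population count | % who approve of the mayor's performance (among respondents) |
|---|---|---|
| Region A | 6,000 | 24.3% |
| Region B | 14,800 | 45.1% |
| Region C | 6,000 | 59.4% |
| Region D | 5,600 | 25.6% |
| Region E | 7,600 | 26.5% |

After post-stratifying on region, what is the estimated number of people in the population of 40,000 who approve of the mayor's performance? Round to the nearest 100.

15,100

Each cell contributes its population count × the respondent rate:
  Region A: 6,000 × 24.3% = 1458
  Region B: 14,800 × 45.1% = 6674.8
  Region C: 6,000 × 59.4% = 3564
  Region D: 5,600 × 25.6% = 1433.6
  Region E: 7,600 × 26.5% = 2014
Estimated total = 15144.4 → 15,100.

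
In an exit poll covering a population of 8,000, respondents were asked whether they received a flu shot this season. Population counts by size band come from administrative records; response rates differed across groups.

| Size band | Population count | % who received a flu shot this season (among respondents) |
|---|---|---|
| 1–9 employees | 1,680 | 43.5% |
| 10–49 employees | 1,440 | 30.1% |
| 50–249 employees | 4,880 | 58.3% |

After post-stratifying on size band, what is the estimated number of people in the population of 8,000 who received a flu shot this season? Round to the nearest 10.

4,010

Estimated count per cell = population count × respondent percentage:
  1–9 employees: 1,680 × 43.5% = 730.8
  10–49 employees: 1,440 × 30.1% = 433.44
  50–249 employees: 4,880 × 58.3% = 2845.04
Estimated total = 4009.28 → 4,010.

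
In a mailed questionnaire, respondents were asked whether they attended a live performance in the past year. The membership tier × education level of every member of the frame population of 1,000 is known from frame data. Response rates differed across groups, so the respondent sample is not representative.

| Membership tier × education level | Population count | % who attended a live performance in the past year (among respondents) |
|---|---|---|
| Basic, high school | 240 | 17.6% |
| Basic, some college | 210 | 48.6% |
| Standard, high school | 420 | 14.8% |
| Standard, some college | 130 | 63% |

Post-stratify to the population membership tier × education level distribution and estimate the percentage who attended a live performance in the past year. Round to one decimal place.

28.8%

Weight each group's respondent value by its population share:
  Basic, high school: (240/1,000) × 17.6 = 4.224
  Basic, some college: (210/1,000) × 48.6 = 10.206
  Standard, high school: (420/1,000) × 14.8 = 6.216
  Standard, some college: (130/1,000) × 63 = 8.19
Post-stratified estimate = 28.836 → 28.8%.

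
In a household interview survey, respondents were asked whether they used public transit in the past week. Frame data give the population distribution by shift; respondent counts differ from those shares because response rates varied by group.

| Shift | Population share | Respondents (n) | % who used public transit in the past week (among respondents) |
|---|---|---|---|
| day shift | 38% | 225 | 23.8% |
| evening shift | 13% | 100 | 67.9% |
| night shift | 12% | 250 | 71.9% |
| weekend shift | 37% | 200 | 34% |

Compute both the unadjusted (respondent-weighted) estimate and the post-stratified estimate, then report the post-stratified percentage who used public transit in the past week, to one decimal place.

Unadjusted (pooled respondent) estimate weights by respondent counts:
  (225/775)×23.8 + (100/775)×67.9 + (250/775)×71.9 + (200/775)×34 = 47.6387%
Post-stratified estimate weights by population shares:
  0.38×23.8 + 0.13×67.9 + 0.12×71.9 + 0.37×34 = 39.079%

39.1%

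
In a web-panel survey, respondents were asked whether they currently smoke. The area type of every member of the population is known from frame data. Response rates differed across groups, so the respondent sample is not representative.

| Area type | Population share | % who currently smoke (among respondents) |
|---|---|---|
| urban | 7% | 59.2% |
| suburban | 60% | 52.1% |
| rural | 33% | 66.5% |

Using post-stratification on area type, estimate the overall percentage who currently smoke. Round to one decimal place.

Reweight to the known area type distribution:
  urban: 0.07 × 59.2 = 4.144
  suburban: 0.6 × 52.1 = 31.26
  rural: 0.33 × 66.5 = 21.945
Post-stratified estimate = 57.349 → 57.3%.

57.3%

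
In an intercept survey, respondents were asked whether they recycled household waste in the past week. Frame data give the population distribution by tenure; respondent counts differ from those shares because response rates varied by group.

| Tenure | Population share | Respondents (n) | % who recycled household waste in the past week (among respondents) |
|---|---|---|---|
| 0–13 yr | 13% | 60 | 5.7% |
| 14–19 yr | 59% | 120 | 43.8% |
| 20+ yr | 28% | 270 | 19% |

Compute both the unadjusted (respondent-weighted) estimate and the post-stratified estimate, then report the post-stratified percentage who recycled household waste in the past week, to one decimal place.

31.9%

Unadjusted (pooled respondent) estimate weights by respondent counts:
  (60/450)×5.7 + (120/450)×43.8 + (270/450)×19 = 23.84%
Post-stratifying to population shares instead:
  0.13×5.7 + 0.59×43.8 + 0.28×19 = 31.903%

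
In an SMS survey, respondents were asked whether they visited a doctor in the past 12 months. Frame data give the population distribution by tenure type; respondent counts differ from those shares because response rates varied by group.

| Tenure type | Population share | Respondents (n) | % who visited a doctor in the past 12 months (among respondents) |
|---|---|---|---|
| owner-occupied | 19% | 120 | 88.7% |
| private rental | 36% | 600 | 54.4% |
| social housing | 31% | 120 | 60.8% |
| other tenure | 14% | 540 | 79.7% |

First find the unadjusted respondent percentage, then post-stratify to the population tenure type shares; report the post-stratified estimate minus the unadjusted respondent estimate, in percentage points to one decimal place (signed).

Unadjusted (pooled respondent) estimate weights by respondent counts:
  (120/1380)×88.7 + (600/1380)×54.4 + (120/1380)×60.8 + (540/1380)×79.7 = 67.8391%
Post-stratifying to population shares instead:
  0.19×88.7 + 0.36×54.4 + 0.31×60.8 + 0.14×79.7 = 66.443%
Difference = 66.443 − 67.8391 = -1.3961 pp.

-1.4 percentage points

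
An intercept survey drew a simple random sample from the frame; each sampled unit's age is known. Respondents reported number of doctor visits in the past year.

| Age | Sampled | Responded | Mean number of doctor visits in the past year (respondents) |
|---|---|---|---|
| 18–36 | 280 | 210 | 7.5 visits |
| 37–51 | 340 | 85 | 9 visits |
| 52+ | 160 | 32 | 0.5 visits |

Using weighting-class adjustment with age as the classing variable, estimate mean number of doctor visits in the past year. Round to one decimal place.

6.7

Class response rates: 18–36 210/280 = 75%, 37–51 85/340 = 25%, 52+ 32/160 = 20%.
Weighting each respondent by the inverse class response rate inflates each class back to its sampled size, so the class weight is n_sampled:
  18–36: 280 × 7.5 = 2100
  37–51: 340 × 9 = 3060
  52+: 160 × 0.5 = 80
Adjusted estimate = 5240 / 780 = 6.71795 → 6.7.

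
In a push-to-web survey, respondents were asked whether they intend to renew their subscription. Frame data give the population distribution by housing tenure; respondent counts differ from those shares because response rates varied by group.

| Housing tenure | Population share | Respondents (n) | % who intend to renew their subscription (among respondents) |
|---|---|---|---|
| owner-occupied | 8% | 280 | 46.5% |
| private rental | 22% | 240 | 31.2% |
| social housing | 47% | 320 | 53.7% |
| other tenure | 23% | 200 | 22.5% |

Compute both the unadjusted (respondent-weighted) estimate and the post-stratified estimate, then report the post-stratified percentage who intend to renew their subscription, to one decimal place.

41.0%

Naive respondent-only estimate (weights = respondent counts):
  (280/1040)×46.5 + (240/1040)×31.2 + (320/1040)×53.7 + (200/1040)×22.5 = 40.5692%
Reweighting by population housing tenure shares:
  0.08×46.5 + 0.22×31.2 + 0.47×53.7 + 0.23×22.5 = 40.998%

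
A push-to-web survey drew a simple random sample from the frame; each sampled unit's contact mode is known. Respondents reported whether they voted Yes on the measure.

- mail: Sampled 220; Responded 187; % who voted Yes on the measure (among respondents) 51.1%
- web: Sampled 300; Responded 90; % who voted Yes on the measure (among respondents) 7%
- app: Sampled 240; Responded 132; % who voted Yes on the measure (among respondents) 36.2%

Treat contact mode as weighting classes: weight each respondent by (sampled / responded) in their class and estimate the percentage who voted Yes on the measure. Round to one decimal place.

29.0%

Response rates by class: mail 187/220 = 85%, web 90/300 = 30%, app 132/240 = 55%.
Each respondent's weight = sampled/responded in their class; summing within a class gives n_sampled, so:
  mail: 220 × 51.1 = 11,242
  web: 300 × 7 = 2100
  app: 240 × 36.2 = 8688
Adjusted estimate = 22,030 / 760 = 28.9868 → 29.0%.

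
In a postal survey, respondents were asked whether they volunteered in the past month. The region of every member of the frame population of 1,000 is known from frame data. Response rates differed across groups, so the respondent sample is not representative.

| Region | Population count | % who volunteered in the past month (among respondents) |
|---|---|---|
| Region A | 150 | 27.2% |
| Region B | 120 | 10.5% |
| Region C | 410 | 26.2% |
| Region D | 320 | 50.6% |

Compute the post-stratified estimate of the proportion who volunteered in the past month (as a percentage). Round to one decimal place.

Reweight to the known region distribution:
  Region A: (150/1,000) × 27.2 = 4.08
  Region B: (120/1,000) × 10.5 = 1.26
  Region C: (410/1,000) × 26.2 = 10.742
  Region D: (320/1,000) × 50.6 = 16.192
Post-stratified estimate = 32.274 → 32.3%.

32.3%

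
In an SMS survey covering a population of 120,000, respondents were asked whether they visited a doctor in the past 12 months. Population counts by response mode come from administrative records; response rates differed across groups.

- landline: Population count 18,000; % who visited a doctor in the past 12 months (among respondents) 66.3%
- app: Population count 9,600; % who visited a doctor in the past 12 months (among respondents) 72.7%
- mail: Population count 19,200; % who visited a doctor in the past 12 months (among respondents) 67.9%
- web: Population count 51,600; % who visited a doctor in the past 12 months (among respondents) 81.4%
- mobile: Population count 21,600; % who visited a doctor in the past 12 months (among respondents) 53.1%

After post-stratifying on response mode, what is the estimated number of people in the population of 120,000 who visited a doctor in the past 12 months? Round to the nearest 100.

85,400

Apply each group's respondent rate to its population count:
  landline: 18,000 × 66.3% = 11,934
  app: 9,600 × 72.7% = 6979.2
  mail: 19,200 × 67.9% = 13036.8
  web: 51,600 × 81.4% = 42002.4
  mobile: 21,600 × 53.1% = 11469.6
Estimated total = 85,422 → 85,400.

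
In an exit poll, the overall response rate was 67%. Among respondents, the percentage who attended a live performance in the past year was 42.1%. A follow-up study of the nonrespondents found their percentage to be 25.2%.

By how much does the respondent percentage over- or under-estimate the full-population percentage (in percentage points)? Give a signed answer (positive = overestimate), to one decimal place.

Nonresponse fraction = 1 − 0.67 = 0.33.
Bias = (nonresponse fraction) × (respondent percentage − nonrespondent percentage)
     = 0.33 × (42.1 − 25.2) = 0.33 × 16.9 = 5.577.

+5.6 percentage points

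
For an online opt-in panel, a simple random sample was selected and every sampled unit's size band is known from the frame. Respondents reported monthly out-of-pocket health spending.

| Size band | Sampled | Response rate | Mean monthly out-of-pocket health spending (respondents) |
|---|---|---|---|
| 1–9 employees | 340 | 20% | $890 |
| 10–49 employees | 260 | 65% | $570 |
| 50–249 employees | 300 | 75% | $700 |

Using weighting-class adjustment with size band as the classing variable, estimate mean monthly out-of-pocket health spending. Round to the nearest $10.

$730

Each respondent's weight = sampled/responded in their class; summing within a class gives n_sampled, so:
  1–9 employees: 340 × 890 = 302,600
  10–49 employees: 260 × 570 = 148,200
  50–249 employees: 300 × 700 = 210,000
Adjusted estimate = 660,800 / 900 = 734.222 → $730.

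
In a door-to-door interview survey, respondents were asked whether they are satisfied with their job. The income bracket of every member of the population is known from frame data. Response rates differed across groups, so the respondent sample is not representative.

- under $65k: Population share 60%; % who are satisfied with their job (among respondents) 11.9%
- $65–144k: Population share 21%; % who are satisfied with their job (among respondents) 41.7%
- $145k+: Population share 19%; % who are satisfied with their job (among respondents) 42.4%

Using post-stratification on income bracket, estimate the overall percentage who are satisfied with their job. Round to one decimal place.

24.0%

Each cell contributes population-share × respondent value:
  under $65k: 0.6 × 11.9 = 7.14
  $65–144k: 0.21 × 41.7 = 8.757
  $145k+: 0.19 × 42.4 = 8.056
Post-stratified estimate = 23.953 → 24.0%.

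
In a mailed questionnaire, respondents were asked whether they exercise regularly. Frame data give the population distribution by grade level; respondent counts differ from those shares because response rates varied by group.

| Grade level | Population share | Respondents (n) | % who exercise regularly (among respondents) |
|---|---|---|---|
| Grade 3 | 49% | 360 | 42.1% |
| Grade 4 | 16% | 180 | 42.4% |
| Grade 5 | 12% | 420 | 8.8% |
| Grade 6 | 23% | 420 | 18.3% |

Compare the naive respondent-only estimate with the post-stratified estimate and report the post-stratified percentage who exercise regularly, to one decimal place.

Without adjustment, the pooled respondent share is:
  (360/1380)×42.1 + (180/1380)×42.4 + (420/1380)×8.8 + (420/1380)×18.3 = 24.7609%
Post-stratified estimate weights by population shares:
  0.49×42.1 + 0.16×42.4 + 0.12×8.8 + 0.23×18.3 = 32.678%

32.7%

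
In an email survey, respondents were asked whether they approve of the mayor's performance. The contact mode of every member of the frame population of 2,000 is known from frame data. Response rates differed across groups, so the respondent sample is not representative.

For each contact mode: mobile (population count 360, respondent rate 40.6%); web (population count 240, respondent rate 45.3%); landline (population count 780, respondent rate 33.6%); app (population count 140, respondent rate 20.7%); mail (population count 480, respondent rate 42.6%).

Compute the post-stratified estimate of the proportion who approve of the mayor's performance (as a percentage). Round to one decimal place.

Weight each group's respondent value by its population share:
  mobile: (360/2,000) × 40.6 = 7.308
  web: (240/2,000) × 45.3 = 5.436
  landline: (780/2,000) × 33.6 = 13.104
  app: (140/2,000) × 20.7 = 1.449
  mail: (480/2,000) × 42.6 = 10.224
Post-stratified estimate = 37.521 → 37.5%.

37.5%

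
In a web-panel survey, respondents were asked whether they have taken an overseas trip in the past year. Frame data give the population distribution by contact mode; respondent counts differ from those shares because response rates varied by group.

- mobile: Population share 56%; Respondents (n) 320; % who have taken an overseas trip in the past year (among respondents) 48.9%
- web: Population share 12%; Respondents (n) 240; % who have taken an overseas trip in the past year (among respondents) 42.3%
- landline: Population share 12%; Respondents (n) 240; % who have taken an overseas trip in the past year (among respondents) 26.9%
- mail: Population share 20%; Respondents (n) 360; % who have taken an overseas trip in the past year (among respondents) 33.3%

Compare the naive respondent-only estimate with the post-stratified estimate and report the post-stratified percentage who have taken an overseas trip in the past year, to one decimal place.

42.3%

Without adjustment, the pooled respondent share is:
  (320/1160)×48.9 + (240/1160)×42.3 + (240/1160)×26.9 + (360/1160)×33.3 = 38.1414%
Post-stratifying to population shares instead:
  0.56×48.9 + 0.12×42.3 + 0.12×26.9 + 0.2×33.3 = 42.348%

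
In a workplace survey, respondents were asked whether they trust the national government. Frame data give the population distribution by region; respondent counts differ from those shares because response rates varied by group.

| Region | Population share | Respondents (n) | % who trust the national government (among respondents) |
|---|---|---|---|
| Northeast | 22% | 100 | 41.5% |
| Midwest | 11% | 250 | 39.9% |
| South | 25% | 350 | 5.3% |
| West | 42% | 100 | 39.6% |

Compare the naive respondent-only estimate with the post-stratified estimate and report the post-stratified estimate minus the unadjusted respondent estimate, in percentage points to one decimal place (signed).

+6.6 percentage points

Unadjusted (pooled respondent) estimate weights by respondent counts:
  (100/800)×41.5 + (250/800)×39.9 + (350/800)×5.3 + (100/800)×39.6 = 24.925%
Post-stratified estimate weights by population shares:
  0.22×41.5 + 0.11×39.9 + 0.25×5.3 + 0.42×39.6 = 31.476%
Difference = 31.476 − 24.925 = 6.551 pp.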